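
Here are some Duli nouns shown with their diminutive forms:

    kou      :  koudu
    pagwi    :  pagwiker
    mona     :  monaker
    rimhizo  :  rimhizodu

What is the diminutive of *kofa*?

The pattern is rounding harmony: -du when the last vowel of the stem is a rounded vowel (*kou*, *rimhizo*); -ker when the last vowel of the stem is an unrounded vowel (*pagwi*, *mona*).
Since the last vowel of *kofa* is /a/ (an unrounded vowel), it takes -ker, giving *kofaker*.

kofaker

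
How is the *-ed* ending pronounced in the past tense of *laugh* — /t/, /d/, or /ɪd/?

/t/

The stem *laugh* ends in a voiceless consonant other than /t/.
The -ed suffix is realized as /ɪd/ after /t, d/; as /t/ after other voiceless consonants; and as /d/ after other voiced sounds.
So -ed on *laugh* is pronounced /t/.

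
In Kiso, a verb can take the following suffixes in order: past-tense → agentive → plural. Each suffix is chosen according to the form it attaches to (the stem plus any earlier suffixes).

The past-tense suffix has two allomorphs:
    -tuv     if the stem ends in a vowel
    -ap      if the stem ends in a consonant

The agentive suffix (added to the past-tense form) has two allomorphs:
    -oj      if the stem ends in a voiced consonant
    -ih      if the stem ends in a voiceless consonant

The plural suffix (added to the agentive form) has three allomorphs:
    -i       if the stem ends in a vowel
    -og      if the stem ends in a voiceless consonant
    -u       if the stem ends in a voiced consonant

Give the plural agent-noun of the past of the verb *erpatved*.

*erpatved* — final sound /d/ (a consonant) → -ap → *erpatvedap*.
The final consonant of the past-tense form *erpatvedap* is /p/, which is voiceless, so the agentive suffix is -ih, giving *erpatvedapih*.
Since the final sound of the agentive form *erpatvedapih* is /h/ (a voiceless consonant), it takes -og, giving *erpatvedapihog*.

erpatvedapihog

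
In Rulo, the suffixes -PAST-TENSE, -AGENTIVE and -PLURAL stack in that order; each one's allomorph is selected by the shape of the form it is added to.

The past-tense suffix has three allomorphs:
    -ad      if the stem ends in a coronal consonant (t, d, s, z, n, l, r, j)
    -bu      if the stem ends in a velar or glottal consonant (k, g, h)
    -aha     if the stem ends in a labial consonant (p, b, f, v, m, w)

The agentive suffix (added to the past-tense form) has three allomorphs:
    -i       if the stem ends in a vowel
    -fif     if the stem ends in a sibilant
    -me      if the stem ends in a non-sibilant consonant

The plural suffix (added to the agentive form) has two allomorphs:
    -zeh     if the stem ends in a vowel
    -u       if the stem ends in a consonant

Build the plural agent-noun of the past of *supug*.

Since the final consonant of *supug* is /g/ (velar/glottal), it takes -bu, giving *supugbu*.
The past-tense form *supugbu* — final sound /u/ (a vowel) → -i → *supugbui*.
The agentive form *supugbui* — final sound /i/ (a vowel) → -zeh → *supugbuizeh*.

supugbuizeh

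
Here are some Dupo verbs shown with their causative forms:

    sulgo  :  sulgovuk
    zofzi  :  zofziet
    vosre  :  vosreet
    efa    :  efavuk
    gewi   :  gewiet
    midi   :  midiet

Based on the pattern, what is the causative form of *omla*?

omlavuk

The alternation tracks the last vowel of the stem — -et when the last vowel of the stem is a front vowel (*zofzi*, *vosre*, *gewi*, *midi*); -vuk when the last vowel of the stem is a back vowel (*sulgo*, *efa*).
Since the last vowel of *omla* is /a/ (a back vowel), it takes -vuk, giving *omlavuk*.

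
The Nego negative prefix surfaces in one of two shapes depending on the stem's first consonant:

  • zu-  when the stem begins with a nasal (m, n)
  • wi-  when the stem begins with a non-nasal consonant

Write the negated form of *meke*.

zumeke

*meke* — first consonant /m/ (a nasal) → zu- → *zumeke*.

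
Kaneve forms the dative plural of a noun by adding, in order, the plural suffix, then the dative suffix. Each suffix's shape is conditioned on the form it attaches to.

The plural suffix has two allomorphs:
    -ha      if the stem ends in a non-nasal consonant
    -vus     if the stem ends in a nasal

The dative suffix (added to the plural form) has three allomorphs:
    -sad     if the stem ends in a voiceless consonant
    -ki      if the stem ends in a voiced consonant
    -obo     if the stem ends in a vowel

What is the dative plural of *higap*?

higaphaobo

*higap*: final consonant = /p/, non-nasal → -ha → *higapha*.
The plural form *higapha*: final sound = /a/, a vowel → -obo → *higaphaobo*.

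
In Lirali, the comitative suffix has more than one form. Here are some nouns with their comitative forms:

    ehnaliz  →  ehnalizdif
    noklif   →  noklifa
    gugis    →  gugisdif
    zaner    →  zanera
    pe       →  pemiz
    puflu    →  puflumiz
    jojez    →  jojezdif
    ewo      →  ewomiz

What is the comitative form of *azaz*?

The alternation tracks the final sound of the stem — -dif when the stem ends in a sibilant (*ehnaliz*, *gugis*, *jojez*); -a when the stem ends in a non-sibilant consonant (*noklif*, *zaner*); -miz when the stem ends in a vowel (*pe*, *puflu*, *ewo*).
Since the final sound of *azaz* is /z/ (a sibilant), it takes -dif, giving *azazdif*.

azazdif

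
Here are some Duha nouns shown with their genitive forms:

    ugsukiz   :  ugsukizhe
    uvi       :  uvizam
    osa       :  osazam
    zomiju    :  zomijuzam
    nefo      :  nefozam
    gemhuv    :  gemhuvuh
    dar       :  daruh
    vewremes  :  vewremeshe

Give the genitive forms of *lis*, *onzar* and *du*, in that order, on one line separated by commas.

lishe, onzaruh, duzam

Looking at the final sound of each stem: -he when the stem ends in a sibilant (*ugsukiz*, *vewremes*); -uh when the stem ends in a non-sibilant consonant (*gemhuv*, *dar*); -zam when the stem ends in a vowel (*uvi*, *osa*, *zomiju*, *nefo*).
The final sound of *lis* is /s/, which is a sibilant, so the suffix is -he, giving *lishe*.
The final sound of *onzar* is /r/, which is a non-sibilant consonant, so the suffix is -uh, giving *onzaruh*.
The final sound of *du* is /u/, which is a vowel, so the suffix is -zam, giving *duzam*.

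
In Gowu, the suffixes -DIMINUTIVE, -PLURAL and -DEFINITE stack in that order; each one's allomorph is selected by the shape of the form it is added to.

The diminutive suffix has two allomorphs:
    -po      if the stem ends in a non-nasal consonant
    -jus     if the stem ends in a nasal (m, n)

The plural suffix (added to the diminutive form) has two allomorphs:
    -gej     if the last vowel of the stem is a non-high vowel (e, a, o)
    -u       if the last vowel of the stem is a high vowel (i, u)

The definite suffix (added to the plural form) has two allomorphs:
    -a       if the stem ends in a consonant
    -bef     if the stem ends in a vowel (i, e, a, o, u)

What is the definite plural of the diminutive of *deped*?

Since the final consonant of *deped* is /d/ (non-nasal), it takes -po, giving *depedpo*.
Since the last vowel of the diminutive form *depedpo* is /o/ (a non-high vowel), it takes -gej, giving *depedpogej*.
Since the final sound of the plural form *depedpogej* is /j/ (a consonant), it takes -a, giving *depedpogeja*.

depedpogeja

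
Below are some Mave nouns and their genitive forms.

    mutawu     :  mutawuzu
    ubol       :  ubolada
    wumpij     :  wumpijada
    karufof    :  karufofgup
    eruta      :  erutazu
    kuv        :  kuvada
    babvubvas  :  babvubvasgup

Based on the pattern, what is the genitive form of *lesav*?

lesavada

The pattern is voicing of the final sound: -gup when the stem ends in a voiceless consonant (*karufof*, *babvubvas*); -ada when the stem ends in a voiced consonant (*ubol*, *wumpij*, *kuv*); -zu when the stem ends in a vowel (*mutawu*, *eruta*).
*lesav* — final sound /v/ (a voiced consonant) → -ada → *lesavada*.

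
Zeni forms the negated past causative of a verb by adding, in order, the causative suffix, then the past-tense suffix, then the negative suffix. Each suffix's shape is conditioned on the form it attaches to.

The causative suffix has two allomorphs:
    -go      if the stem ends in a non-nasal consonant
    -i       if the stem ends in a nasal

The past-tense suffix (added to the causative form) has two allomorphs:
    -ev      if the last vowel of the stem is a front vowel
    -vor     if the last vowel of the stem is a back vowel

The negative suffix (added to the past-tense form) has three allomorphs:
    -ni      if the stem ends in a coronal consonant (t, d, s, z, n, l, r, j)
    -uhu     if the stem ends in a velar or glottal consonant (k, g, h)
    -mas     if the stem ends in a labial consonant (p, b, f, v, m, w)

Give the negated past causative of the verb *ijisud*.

ijisudgovorni

*ijisud* — final consonant /d/ (non-nasal) → -go → *ijisudgo*.
The last vowel of the causative form *ijisudgo* is /o/, which is a back vowel, so the past-tense suffix is -vor, giving *ijisudgovor*.
The past-tense form *ijisudgovor*: final consonant = /r/, coronal → -ni → *ijisudgovorni*.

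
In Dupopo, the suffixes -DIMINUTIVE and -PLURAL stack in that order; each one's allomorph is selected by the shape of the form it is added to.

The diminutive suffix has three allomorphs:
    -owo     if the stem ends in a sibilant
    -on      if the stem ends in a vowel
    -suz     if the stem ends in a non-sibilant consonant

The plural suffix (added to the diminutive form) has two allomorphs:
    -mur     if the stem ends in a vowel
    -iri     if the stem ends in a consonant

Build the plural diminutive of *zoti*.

*zoti*: final sound = /i/, a vowel → -on → *zotion*.
The diminutive form *zotion* — final sound /n/ (a consonant) → -iri → *zotioniri*.

zotioniri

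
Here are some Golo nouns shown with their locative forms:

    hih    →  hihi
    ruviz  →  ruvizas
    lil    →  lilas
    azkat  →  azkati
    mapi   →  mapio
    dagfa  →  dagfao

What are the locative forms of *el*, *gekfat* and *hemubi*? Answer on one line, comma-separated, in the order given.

The pattern is voicing of the final sound: -i when the stem ends in a voiceless consonant (*hih*, *azkat*); -as when the stem ends in a voiced consonant (*ruviz*, *lil*); -o when the stem ends in a vowel (*mapi*, *dagfa*).
The final sound of *el* is /l/, which is a voiced consonant, so the suffix is -as, giving *elas*.
The final sound of *gekfat* is /t/, which is a voiceless consonant, so the suffix is -i, giving *gekfati*.
The final sound of *hemubi* is /i/, which is a vowel, so the suffix is -o, giving *hemubio*.

elas, gekfati, hemubio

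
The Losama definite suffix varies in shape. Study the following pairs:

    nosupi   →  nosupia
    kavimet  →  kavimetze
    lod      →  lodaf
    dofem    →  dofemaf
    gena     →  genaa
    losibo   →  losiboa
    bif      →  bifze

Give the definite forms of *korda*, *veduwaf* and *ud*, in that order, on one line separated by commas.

kordaa, veduwafze, udaf

The pattern is voicing of the final sound: -ze when the stem ends in a voiceless consonant (*kavimet*, *bif*); -af when the stem ends in a voiced consonant (*lod*, *dofem*); -a when the stem ends in a vowel (*nosupi*, *gena*, *losibo*).
*korda* — final sound /a/ (a vowel) → -a → *kordaa*.
*veduwaf*: final sound = /f/, a voiceless consonant → -ze → *veduwafze*.
Since the final sound of *ud* is /d/ (a voiced consonant), it takes -af, giving *udaf*.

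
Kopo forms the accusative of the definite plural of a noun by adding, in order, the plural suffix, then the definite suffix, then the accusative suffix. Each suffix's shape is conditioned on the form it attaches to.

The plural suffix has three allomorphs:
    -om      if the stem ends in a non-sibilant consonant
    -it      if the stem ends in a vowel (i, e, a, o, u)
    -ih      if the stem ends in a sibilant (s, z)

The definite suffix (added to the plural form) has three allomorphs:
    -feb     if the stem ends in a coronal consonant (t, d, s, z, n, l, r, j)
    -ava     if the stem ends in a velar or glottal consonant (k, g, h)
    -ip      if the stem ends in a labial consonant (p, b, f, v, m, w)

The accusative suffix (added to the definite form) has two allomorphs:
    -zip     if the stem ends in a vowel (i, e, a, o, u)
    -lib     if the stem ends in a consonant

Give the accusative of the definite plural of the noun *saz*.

sazihavazip

*saz*: final sound = /z/, a sibilant → -ih → *sazih*.
The plural form *sazih*: final consonant = /h/, velar/glottal → -ava → *sazihava*.
The final sound of the definite form *sazihava* is /a/, which is a vowel, so the accusative suffix is -zip, giving *sazihavazip*.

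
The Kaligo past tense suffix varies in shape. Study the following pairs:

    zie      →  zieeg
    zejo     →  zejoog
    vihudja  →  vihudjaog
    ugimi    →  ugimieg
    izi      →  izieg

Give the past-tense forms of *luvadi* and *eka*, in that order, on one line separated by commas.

The pattern is front/back vowel harmony: -eg when the last vowel of the stem is a front vowel (*zie*, *ugimi*, *izi*); -og when the last vowel of the stem is a back vowel (*zejo*, *vihudja*).
*luvadi*: last vowel = /i/, a front vowel → -eg → *luvadieg*.
*eka* — last vowel /a/ (a back vowel) → -og → *ekaog*.

luvadieg, ekaog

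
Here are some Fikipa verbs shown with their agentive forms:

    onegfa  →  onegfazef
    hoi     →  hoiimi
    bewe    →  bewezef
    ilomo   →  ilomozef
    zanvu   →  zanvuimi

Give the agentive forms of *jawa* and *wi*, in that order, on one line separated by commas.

The suffix is conditioned by the last vowel: -imi when the last vowel of the stem is a high vowel (*hoi*, *zanvu*); -zef when the last vowel of the stem is a non-high vowel (*onegfa*, *bewe*, *ilomo*).
*jawa* — last vowel /a/ (a non-high vowel) → -zef → *jawazef*.
*wi*: last vowel = /i/, a high vowel → -imi → *wiimi*.

jawazef, wiimi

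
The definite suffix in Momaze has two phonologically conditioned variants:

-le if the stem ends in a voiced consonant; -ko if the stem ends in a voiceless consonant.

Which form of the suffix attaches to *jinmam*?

-le

Since the final consonant of *jinmam* is /m/ (voiced), it takes -le.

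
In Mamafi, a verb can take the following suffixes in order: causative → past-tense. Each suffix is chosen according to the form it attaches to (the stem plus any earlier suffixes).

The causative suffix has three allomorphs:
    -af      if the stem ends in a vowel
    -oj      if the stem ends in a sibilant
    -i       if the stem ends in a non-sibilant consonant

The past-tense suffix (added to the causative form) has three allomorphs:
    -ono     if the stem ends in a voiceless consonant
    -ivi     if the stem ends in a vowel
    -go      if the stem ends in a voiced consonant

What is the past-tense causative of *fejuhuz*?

fejuhuzojgo

*fejuhuz* — final sound /z/ (a sibilant) → -oj → *fejuhuzoj*.
The causative form *fejuhuzoj* — final sound /j/ (a voiced consonant) → -go → *fejuhuzojgo*.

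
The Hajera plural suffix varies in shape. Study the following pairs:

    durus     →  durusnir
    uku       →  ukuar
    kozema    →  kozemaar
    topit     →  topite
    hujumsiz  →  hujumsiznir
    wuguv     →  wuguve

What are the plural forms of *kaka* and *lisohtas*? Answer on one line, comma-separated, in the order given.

kakaar, lisohtasnir

The alternation tracks the final sound of the stem — -nir when the stem ends in a sibilant (*durus*, *hujumsiz*); -e when the stem ends in a non-sibilant consonant (*topit*, *wuguv*); -ar when the stem ends in a vowel (*uku*, *kozema*).
*kaka*: final sound = /a/, a vowel → -ar → *kakaar*.
*lisohtas*: final sound = /s/, a sibilant → -nir → *lisohtasnir*.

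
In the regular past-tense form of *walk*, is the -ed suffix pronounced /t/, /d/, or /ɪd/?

/t/

The stem *walk* ends in a voiceless consonant other than /t/.
The -ed suffix is realized as /ɪd/ after /t, d/; as /t/ after other voiceless consonants; and as /d/ after other voiced sounds.
So -ed on *walk* is pronounced /t/.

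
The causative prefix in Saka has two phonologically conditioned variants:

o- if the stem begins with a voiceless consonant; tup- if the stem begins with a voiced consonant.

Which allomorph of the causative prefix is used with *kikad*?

Since the first consonant of *kikad* is /k/ (voiceless), it takes o-.

o-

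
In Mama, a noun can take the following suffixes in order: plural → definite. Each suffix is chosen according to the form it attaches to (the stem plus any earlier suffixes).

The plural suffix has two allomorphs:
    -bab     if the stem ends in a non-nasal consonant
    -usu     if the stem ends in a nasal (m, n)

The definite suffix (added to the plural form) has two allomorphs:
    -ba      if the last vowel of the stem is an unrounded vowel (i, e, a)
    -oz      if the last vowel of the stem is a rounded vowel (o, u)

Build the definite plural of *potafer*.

potaferbabba

Since the final consonant of *potafer* is /r/ (non-nasal), it takes -bab, giving *potaferbab*.
The plural form *potaferbab*: last vowel = /a/, an unrounded vowel → -ba → *potaferbabba*.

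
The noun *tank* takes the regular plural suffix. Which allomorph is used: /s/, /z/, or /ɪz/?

The stem *tank* ends in a voiceless non-sibilant consonant.
The plural suffix surfaces as /ɪz/ after sibilants, /s/ after other voiceless consonants, and /z/ after other voiced sounds.
So the plural -s on *tank* is pronounced /s/.

/s/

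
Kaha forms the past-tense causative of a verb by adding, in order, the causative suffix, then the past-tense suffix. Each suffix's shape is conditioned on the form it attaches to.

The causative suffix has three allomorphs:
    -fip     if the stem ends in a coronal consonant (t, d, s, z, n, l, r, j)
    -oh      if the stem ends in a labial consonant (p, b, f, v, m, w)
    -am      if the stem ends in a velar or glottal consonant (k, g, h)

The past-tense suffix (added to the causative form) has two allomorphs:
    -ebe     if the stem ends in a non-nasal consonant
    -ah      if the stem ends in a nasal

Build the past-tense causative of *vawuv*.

*vawuv*: final consonant = /v/, labial → -oh → *vawuvoh*.
The final consonant of the causative form *vawuvoh* is /h/, which is non-nasal, so the past-tense suffix is -ebe, giving *vawuvohebe*.

vawuvohebe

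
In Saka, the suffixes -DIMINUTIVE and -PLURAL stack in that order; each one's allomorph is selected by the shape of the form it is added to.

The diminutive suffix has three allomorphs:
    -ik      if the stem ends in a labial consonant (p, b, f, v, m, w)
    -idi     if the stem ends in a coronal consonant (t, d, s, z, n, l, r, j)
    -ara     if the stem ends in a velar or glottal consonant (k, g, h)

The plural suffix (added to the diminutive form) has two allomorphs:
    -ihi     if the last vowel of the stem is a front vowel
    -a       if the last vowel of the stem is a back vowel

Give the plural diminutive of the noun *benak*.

The final consonant of *benak* is /k/, which is velar/glottal, so the diminutive suffix is -ara, giving *benakara*.
The last vowel of the diminutive form *benakara* is /a/, which is a back vowel, so the plural suffix is -a, giving *benakaraa*.

benakaraa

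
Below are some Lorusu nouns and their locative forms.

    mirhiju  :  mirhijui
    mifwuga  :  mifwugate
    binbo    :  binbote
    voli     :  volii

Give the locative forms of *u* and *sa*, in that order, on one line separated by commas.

ui, sate

The pattern is height harmony: -i when the last vowel of the stem is a high vowel (*mirhiju*, *voli*); -te when the last vowel of the stem is a non-high vowel (*mifwuga*, *binbo*).
*u* — last vowel /u/ (a high vowel) → -i → *ui*.
The last vowel of *sa* is /a/, which is a non-high vowel, so the suffix is -te, giving *sate*.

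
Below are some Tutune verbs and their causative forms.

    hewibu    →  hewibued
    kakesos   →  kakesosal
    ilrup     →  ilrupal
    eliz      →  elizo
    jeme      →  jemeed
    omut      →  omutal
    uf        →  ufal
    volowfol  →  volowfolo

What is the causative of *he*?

heed

The pattern is voicing of the final sound: -al when the stem ends in a voiceless consonant (*kakesos*, *ilrup*, *omut*, *uf*); -o when the stem ends in a voiced consonant (*eliz*, *volowfol*); -ed when the stem ends in a vowel (*hewibu*, *jeme*).
*he*: final sound = /e/, a vowel → -ed → *heed*.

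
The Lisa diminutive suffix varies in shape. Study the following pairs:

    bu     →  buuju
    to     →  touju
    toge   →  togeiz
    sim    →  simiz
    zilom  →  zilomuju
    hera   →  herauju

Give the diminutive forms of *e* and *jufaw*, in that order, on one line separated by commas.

eiz, jufawuju

The suffix is conditioned by the last vowel: -iz when the last vowel of the stem is a front vowel (*toge*, *sim*); -uju when the last vowel of the stem is a back vowel (*bu*, *to*, *zilom*, *hera*).
*e* — last vowel /e/ (a front vowel) → -iz → *eiz*.
*jufaw* — last vowel /a/ (a back vowel) → -uju → *jufawuju*.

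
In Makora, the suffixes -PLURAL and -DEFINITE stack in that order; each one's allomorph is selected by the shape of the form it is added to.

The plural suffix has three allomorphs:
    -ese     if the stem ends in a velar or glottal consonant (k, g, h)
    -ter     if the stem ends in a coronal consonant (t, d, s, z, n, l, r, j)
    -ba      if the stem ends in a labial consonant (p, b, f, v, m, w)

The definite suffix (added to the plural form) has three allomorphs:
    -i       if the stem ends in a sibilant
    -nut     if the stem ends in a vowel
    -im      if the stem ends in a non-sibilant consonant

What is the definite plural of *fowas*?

fowasterim

*fowas* — final consonant /s/ (coronal) → -ter → *fowaster*.
The plural form *fowaster*: final sound = /r/, a non-sibilant consonant → -im → *fowasterim*.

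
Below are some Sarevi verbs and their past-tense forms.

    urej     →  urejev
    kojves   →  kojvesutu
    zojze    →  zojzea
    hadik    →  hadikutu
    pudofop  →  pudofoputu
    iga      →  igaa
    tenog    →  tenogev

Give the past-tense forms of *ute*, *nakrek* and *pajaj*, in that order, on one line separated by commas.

utea, nakrekutu, pajajev

The suffix is conditioned by the final sound: -utu when the stem ends in a voiceless consonant (*kojves*, *hadik*, *pudofop*); -ev when the stem ends in a voiced consonant (*urej*, *tenog*); -a when the stem ends in a vowel (*zojze*, *iga*).
*ute* — final sound /e/ (a vowel) → -a → *utea*.
*nakrek* — final sound /k/ (a voiceless consonant) → -utu → *nakrekutu*.
*pajaj* — final sound /j/ (a voiced consonant) → -ev → *pajajev*.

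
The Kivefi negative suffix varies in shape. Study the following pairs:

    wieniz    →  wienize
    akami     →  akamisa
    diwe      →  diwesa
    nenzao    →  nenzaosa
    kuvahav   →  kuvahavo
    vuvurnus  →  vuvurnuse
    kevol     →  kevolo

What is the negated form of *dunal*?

dunalo

The suffix is conditioned by the final sound: -e when the stem ends in a sibilant (*wieniz*, *vuvurnus*); -o when the stem ends in a non-sibilant consonant (*kuvahav*, *kevol*); -sa when the stem ends in a vowel (*akami*, *diwe*, *nenzao*).
*dunal*: final sound = /l/, a non-sibilant consonant → -o → *dunalo*.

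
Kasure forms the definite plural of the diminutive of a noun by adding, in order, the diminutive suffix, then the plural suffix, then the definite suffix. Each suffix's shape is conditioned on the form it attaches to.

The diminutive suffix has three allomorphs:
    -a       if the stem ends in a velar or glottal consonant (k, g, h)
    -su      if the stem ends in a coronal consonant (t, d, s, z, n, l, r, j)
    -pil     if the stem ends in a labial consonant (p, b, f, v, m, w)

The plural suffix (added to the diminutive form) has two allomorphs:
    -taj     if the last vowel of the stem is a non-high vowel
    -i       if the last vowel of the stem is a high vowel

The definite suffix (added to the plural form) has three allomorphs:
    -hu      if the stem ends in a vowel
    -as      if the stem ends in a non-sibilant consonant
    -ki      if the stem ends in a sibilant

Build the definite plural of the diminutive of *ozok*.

ozokatajas

*ozok*: final consonant = /k/, velar/glottal → -a → *ozoka*.
The last vowel of the diminutive form *ozoka* is /a/, which is a non-high vowel, so the plural suffix is -taj, giving *ozokataj*.
Since the final sound of the plural form *ozokataj* is /j/ (a non-sibilant consonant), it takes -as, giving *ozokatajas*.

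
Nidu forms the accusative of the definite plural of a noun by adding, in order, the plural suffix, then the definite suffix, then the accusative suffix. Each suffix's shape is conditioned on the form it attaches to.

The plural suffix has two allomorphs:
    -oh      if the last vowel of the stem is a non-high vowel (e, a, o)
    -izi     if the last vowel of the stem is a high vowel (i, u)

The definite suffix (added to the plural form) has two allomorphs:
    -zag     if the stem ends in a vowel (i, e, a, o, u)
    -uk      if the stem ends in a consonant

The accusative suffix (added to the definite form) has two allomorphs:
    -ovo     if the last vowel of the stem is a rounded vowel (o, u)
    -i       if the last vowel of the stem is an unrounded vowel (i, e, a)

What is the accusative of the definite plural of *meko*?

mekoohukovo

*meko* — last vowel /o/ (a non-high vowel) → -oh → *mekooh*.
The plural form *mekooh*: final sound = /h/, a consonant → -uk → *mekoohuk*.
Since the last vowel of the definite form *mekoohuk* is /u/ (a rounded vowel), it takes -ovo, giving *mekoohukovo*.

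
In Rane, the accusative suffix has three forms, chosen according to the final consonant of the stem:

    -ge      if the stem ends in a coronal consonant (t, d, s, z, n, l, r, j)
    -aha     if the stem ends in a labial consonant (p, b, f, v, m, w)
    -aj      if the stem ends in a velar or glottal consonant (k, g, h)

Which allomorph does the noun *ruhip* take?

*ruhip* — final consonant /p/ (labial) → -aha.

-aha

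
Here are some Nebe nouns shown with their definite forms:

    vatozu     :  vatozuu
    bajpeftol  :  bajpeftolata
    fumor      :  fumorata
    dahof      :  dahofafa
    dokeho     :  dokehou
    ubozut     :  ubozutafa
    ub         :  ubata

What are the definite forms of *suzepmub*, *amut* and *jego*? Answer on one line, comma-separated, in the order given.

suzepmubata, amutafa, jegou

The suffix is conditioned by the final sound: -afa when the stem ends in a voiceless consonant (*dahof*, *ubozut*); -ata when the stem ends in a voiced consonant (*bajpeftol*, *fumor*, *ub*); -u when the stem ends in a vowel (*vatozu*, *dokeho*).
The final sound of *suzepmub* is /b/, which is a voiced consonant, so the suffix is -ata, giving *suzepmubata*.
Since the final sound of *amut* is /t/ (a voiceless consonant), it takes -afa, giving *amutafa*.
*jego*: final sound = /o/, a vowel → -u → *jegou*.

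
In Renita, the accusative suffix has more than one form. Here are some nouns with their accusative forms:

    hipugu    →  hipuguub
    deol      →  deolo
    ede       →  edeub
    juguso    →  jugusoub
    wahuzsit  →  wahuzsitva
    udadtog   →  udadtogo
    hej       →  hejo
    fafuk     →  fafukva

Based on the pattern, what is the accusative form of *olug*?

The suffix is conditioned by the final sound: -va when the stem ends in a voiceless consonant (*wahuzsit*, *fafuk*); -o when the stem ends in a voiced consonant (*deol*, *udadtog*, *hej*); -ub when the stem ends in a vowel (*hipugu*, *ede*, *juguso*).
*olug* — final sound /g/ (a voiced consonant) → -o → *olugo*.

olugo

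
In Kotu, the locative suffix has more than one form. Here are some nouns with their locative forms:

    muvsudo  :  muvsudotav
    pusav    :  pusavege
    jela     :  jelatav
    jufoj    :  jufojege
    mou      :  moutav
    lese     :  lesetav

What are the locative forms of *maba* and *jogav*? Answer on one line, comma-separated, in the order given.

The suffix is conditioned by the final sound: -ege when the stem ends in a consonant (*pusav*, *jufoj*); -tav when the stem ends in a vowel (*muvsudo*, *jela*, *mou*, *lese*).
*maba* — final sound /a/ (a vowel) → -tav → *mabatav*.
Since the final sound of *jogav* is /v/ (a consonant), it takes -ege, giving *jogavege*.

mabatav, jogavege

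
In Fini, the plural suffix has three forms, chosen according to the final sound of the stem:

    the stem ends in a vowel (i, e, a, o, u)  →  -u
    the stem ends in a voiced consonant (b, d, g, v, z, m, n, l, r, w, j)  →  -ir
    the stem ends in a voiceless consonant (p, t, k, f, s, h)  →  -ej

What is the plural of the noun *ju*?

juu

The final sound of *ju* is /u/, which is a vowel, so the suffix is -u, giving *juu*.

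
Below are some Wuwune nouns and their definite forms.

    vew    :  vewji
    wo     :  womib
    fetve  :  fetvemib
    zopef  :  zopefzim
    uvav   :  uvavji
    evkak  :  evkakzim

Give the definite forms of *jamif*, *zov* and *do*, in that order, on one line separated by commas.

jamifzim, zovji, domib

Looking at the final sound of each stem: -zim when the stem ends in a voiceless consonant (*zopef*, *evkak*); -ji when the stem ends in a voiced consonant (*vew*, *uvav*); -mib when the stem ends in a vowel (*wo*, *fetve*).
The final sound of *jamif* is /f/, which is a voiceless consonant, so the suffix is -zim, giving *jamifzim*.
*zov* — final sound /v/ (a voiced consonant) → -ji → *zovji*.
Since the final sound of *do* is /o/ (a vowel), it takes -mib, giving *domib*.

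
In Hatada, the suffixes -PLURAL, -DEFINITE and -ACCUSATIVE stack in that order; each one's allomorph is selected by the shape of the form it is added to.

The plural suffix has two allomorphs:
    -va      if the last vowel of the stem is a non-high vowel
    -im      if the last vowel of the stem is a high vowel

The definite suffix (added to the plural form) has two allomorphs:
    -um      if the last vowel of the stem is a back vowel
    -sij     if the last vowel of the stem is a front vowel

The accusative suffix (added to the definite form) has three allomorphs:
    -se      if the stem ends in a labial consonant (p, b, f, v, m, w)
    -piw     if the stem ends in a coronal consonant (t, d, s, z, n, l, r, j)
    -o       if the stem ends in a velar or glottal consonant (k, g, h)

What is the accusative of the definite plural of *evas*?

The last vowel of *evas* is /a/, which is a non-high vowel, so the plural suffix is -va, giving *evasva*.
The plural form *evasva*: last vowel = /a/, a back vowel → -um → *evasvaum*.
The definite form *evasvaum* — final consonant /m/ (labial) → -se → *evasvaumse*.

evasvaumse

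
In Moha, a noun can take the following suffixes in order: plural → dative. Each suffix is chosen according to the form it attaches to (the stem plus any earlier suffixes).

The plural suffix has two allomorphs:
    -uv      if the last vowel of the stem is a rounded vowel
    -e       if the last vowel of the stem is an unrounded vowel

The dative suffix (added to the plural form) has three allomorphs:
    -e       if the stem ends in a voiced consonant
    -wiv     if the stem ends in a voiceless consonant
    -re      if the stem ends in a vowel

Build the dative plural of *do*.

*do* — last vowel /o/ (a rounded vowel) → -uv → *douv*.
The final sound of the plural form *douv* is /v/, which is a voiced consonant, so the dative suffix is -e, giving *douve*.

douve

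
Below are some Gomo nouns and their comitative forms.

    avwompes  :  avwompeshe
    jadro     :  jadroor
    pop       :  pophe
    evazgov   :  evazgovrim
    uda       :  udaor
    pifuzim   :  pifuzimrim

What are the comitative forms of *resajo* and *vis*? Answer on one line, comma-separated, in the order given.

The pattern is voicing of the final sound: -he when the stem ends in a voiceless consonant (*avwompes*, *pop*); -rim when the stem ends in a voiced consonant (*evazgov*, *pifuzim*); -or when the stem ends in a vowel (*jadro*, *uda*).
*resajo* — final sound /o/ (a vowel) → -or → *resajoor*.
The final sound of *vis* is /s/, which is a voiceless consonant, so the suffix is -he, giving *vishe*.

resajoor, vishe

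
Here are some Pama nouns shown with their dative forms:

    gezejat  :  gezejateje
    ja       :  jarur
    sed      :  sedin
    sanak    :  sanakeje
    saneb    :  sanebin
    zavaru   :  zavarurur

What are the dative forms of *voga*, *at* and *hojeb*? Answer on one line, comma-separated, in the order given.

The pattern is voicing of the final sound: -eje when the stem ends in a voiceless consonant (*gezejat*, *sanak*); -in when the stem ends in a voiced consonant (*sed*, *saneb*); -rur when the stem ends in a vowel (*ja*, *zavaru*).
*voga*: final sound = /a/, a vowel → -rur → *vogarur*.
*at* — final sound /t/ (a voiceless consonant) → -eje → *ateje*.
Since the final sound of *hojeb* is /b/ (a voiced consonant), it takes -in, giving *hojebin*.

vogarur, ateje, hojebin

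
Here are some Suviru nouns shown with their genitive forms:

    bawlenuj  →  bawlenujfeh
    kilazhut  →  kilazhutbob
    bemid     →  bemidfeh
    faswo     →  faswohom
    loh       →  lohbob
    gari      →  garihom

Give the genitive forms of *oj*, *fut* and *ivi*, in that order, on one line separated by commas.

The pattern is voicing of the final sound: -bob when the stem ends in a voiceless consonant (*kilazhut*, *loh*); -feh when the stem ends in a voiced consonant (*bawlenuj*, *bemid*); -hom when the stem ends in a vowel (*faswo*, *gari*).
Since the final sound of *oj* is /j/ (a voiced consonant), it takes -feh, giving *ojfeh*.
*fut* — final sound /t/ (a voiceless consonant) → -bob → *futbob*.
The final sound of *ivi* is /i/, which is a vowel, so the suffix is -hom, giving *ivihom*.

ojfeh, futbob, ivihom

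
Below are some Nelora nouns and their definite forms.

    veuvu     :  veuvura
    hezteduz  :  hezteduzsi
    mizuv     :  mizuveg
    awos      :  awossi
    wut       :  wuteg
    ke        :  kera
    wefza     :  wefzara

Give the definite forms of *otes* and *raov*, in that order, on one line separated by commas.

otessi, raoveg

The alternation tracks the final sound of the stem — -si when the stem ends in a sibilant (*hezteduz*, *awos*); -eg when the stem ends in a non-sibilant consonant (*mizuv*, *wut*); -ra when the stem ends in a vowel (*veuvu*, *ke*, *wefza*).
Since the final sound of *otes* is /s/ (a sibilant), it takes -si, giving *otessi*.
The final sound of *raov* is /v/, which is a non-sibilant consonant, so the suffix is -eg, giving *raoveg*.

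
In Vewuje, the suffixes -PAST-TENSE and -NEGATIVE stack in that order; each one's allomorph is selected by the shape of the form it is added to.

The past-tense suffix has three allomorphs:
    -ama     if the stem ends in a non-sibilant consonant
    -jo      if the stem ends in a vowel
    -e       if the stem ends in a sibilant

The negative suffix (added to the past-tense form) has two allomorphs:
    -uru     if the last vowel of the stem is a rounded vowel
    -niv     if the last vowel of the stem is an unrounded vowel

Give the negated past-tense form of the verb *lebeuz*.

*lebeuz*: final sound = /z/, a sibilant → -e → *lebeuze*.
The last vowel of the past-tense form *lebeuze* is /e/, which is an unrounded vowel, so the negative suffix is -niv, giving *lebeuzeniv*.

lebeuzeniv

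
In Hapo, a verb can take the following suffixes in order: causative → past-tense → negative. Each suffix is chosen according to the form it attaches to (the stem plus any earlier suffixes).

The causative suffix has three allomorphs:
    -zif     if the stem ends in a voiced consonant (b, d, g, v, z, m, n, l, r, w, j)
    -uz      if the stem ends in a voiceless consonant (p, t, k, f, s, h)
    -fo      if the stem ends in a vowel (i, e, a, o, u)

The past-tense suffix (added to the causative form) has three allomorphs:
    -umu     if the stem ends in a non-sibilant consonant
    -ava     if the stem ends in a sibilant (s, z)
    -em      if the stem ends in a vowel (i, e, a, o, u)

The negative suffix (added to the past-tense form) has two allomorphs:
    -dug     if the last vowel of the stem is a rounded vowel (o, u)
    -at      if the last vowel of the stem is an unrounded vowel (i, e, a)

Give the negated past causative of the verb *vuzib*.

vuzibzifumudug

Since the final sound of *vuzib* is /b/ (a voiced consonant), it takes -zif, giving *vuzibzif*.
The final sound of the causative form *vuzibzif* is /f/, which is a non-sibilant consonant, so the past-tense suffix is -umu, giving *vuzibzifumu*.
The past-tense form *vuzibzifumu*: last vowel = /u/, a rounded vowel → -dug → *vuzibzifumudug*.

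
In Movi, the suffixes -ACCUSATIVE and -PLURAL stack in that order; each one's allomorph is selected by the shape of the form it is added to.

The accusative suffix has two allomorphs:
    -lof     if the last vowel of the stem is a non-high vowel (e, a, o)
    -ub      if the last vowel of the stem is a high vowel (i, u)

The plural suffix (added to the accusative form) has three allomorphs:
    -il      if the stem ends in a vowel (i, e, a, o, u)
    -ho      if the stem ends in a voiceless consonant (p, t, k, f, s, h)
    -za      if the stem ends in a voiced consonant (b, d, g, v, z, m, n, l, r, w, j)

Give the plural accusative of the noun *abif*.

abifubza

Since the last vowel of *abif* is /i/ (a high vowel), it takes -ub, giving *abifub*.
The accusative form *abifub* — final sound /b/ (a voiced consonant) → -za → *abifubza*.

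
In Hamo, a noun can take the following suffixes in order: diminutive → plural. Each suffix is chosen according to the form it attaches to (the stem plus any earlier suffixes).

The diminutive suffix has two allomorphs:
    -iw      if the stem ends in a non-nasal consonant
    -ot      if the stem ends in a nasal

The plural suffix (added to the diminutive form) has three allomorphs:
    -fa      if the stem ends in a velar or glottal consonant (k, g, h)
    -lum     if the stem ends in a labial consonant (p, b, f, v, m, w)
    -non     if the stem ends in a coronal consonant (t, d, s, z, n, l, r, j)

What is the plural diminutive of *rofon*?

rofonotnon

The final consonant of *rofon* is /n/, which is a nasal, so the diminutive suffix is -ot, giving *rofonot*.
The diminutive form *rofonot*: final consonant = /t/, coronal → -non → *rofonotnon*.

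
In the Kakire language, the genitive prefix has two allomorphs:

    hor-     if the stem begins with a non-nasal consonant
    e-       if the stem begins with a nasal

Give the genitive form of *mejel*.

emejel

*mejel*: first consonant = /m/, a nasal → e- → *emejel*.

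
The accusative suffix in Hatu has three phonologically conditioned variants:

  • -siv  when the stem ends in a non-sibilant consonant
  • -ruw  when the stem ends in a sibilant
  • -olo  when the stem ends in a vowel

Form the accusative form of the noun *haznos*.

*haznos*: final sound = /s/, a sibilant → -ruw → *haznosruw*.

haznosruw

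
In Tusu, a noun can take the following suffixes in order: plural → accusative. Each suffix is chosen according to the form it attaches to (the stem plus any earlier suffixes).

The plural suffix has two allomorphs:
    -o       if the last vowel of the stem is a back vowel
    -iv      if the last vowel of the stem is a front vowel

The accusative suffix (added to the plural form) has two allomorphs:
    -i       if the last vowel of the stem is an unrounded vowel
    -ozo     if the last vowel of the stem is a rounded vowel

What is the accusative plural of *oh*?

*oh*: last vowel = /o/, a back vowel → -o → *oho*.
The plural form *oho* — last vowel /o/ (a rounded vowel) → -ozo → *ohoozo*.

ohoozo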